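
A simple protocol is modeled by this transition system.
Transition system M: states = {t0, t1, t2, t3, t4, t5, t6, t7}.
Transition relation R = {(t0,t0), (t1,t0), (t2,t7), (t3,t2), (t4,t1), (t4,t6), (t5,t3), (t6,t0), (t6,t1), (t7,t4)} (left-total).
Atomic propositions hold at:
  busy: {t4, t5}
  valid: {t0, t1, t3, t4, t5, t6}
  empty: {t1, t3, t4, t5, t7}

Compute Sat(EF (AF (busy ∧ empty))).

{t2, t3, t4, t5, t7}

Sat(busy ∧ empty) = {t4, t5}
AF (busy ∧ empty): least fixpoint, start Z0 = {t4, t5}, add states with every successor in Z. Z1 = {t4, t5, t7}; Z2 = {t2, t4, t5, t7}; Z3 = {t2, t3, t4, t5, t7}; fixed.
Sat(AF (busy ∧ empty)) = {t2, t3, t4, t5, t7}
EF (AF (busy ∧ empty)): least fixpoint, start Z0 = {t2, t3, t4, t5, t7}, add states with some successor in Z. Already a fixed point.
Sat(EF (AF (busy ∧ empty))) = {t2, t3, t4, t5, t7}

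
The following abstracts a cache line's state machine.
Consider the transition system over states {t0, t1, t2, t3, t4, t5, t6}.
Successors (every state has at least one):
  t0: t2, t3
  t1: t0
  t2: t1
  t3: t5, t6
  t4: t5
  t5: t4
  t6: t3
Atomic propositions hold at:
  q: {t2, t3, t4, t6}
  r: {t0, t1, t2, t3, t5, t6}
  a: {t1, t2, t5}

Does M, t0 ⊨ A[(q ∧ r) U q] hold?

Sat(q ∧ r) = {t2, t3, t6}
A[(q ∧ r) U q]: least fixpoint, start Z0 = Sat(q) = {t2, t3, t4, t6}, add states in Sat(q ∧ r) with every successor in Z. Already a fixed point.
Sat(A[(q ∧ r) U q]) = {t2, t3, t4, t6}
t0 ∉ Sat(A[(q ∧ r) U q]) = {t2, t3, t4, t6}, so the formula does not hold at t0.

No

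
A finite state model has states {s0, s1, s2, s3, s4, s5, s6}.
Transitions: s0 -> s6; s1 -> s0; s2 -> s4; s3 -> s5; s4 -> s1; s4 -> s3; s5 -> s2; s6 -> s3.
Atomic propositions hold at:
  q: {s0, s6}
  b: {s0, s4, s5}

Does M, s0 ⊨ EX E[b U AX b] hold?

Sat(AX b) = {s : every successor in {s0, s4, s5}} = {s1, s2, s3}
E[b U AX b]: least fixpoint, start Z0 = Sat(AX b) = {s1, s2, s3}, add states in Sat(b) with some successor in Z. Z1 = {s1, s2, s3, s4, s5}; fixed.
Sat(E[b U AX b]) = {s1, s2, s3, s4, s5}
Sat(EX E[b U AX b]) = {s : some successor in {s1, s2, s3, s4, s5}} = {s2, s3, s4, s5, s6}
s0 ∉ Sat(EX E[b U AX b]) = {s2, s3, s4, s5, s6}, so the formula does not hold at s0.

No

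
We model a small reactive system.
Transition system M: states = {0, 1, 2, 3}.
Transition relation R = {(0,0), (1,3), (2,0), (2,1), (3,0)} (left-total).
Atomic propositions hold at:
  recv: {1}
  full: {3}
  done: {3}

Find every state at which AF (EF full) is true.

{1, 2, 3}

EF full: least fixpoint, start Z0 = {3}, add states with some successor in Z. Z1 = {1, 3}; Z2 = {1, 2, 3}; fixed.
Sat(EF full) = {1, 2, 3}
AF (EF full): least fixpoint, start Z0 = {1, 2, 3}, add states with every successor in Z. Already a fixed point.
Sat(AF (EF full)) = {1, 2, 3}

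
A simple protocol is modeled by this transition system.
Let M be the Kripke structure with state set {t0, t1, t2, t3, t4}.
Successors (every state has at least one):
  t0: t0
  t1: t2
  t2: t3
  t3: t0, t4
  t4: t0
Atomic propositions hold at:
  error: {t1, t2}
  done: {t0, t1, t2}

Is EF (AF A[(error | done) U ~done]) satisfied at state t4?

Sat(error | done) = {t0, t1, t2}
Sat(~done) = {t3, t4}
A[(error | done) U ~done]: least fixpoint, start Z0 = Sat(~done) = {t3, t4}, add states in Sat(error | done) with every successor in Z. Z1 = {t2, t3, t4}; Z2 = {t1, t2, t3, t4}; fixed.
Sat(A[(error | done) U ~done]) = {t1, t2, t3, t4}
AF A[(error | done) U ~done]: least fixpoint, start Z0 = {t1, t2, t3, t4}, add states with every successor in Z. Already a fixed point.
Sat(AF A[(error | done) U ~done]) = {t1, t2, t3, t4}
EF (AF A[(error | done) U ~done]): least fixpoint, start Z0 = {t1, t2, t3, t4}, add states with some successor in Z. Already a fixed point.
Sat(EF (AF A[(error | done) U ~done])) = {t1, t2, t3, t4}
t4 ∈ Sat(EF (AF A[(error | done) U ~done])) = {t1, t2, t3, t4}, so the formula holds at t4.

Yes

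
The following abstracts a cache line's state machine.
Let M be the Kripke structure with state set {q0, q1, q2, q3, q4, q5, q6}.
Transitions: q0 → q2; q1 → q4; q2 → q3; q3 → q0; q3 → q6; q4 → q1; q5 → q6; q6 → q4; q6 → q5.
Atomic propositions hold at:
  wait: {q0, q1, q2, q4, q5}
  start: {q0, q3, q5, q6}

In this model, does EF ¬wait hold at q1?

No

Sat(¬wait) = {q3, q6}
EF ¬wait: least fixpoint, start Z0 = {q3, q6}, add states with some successor in Z. Z1 = {q2, q3, q5, q6}; Z2 = {q0, q2, q3, q5, q6}; fixed.
Sat(EF ¬wait) = {q0, q2, q3, q5, q6}
q1 ∉ Sat(EF ¬wait) = {q0, q2, q3, q5, q6}, so the formula does not hold at q1.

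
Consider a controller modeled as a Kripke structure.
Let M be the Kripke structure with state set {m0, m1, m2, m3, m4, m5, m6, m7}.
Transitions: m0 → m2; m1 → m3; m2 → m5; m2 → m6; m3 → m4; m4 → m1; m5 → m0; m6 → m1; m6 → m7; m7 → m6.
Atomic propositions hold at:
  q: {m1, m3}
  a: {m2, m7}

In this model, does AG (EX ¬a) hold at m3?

Yes

Sat(¬a) = {m0, m1, m3, m4, m5, m6}
Sat(EX ¬a) = {s : some successor in {m0, m1, m3, m4, m5, m6}} = {m1, m2, m3, m4, m5, m6, m7}
AG (EX ¬a): greatest fixpoint, start Z0 = {m1, m2, m3, m4, m5, m6, m7}, keep only states in Sat with every successor in Z. Z1 = {m1, m2, m3, m4, m6, m7}; Z2 = {m1, m3, m4, m6, m7}; fixed.
Sat(AG (EX ¬a)) = {m1, m3, m4, m6, m7}
m3 ∈ Sat(AG (EX ¬a)) = {m1, m3, m4, m6, m7}, so the formula holds at m3.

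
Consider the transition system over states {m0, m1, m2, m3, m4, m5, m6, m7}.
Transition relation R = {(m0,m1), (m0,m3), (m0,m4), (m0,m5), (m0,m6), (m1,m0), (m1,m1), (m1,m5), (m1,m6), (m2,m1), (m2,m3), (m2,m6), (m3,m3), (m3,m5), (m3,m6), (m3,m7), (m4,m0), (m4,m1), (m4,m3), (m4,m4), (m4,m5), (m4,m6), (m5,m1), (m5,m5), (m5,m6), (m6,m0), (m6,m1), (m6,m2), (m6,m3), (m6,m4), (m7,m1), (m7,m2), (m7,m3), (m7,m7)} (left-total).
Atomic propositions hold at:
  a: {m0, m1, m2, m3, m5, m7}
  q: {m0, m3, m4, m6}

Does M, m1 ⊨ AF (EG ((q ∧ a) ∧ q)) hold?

Sat(q ∧ a) = {m0, m3}
Sat((q ∧ a) ∧ q) = {m0, m3}
EG ((q ∧ a) ∧ q): greatest fixpoint, start Z0 = {m0, m3}, keep only states in Sat with some successor in Z. Already a fixed point.
Sat(EG ((q ∧ a) ∧ q)) = {m0, m3}
AF (EG ((q ∧ a) ∧ q)): least fixpoint, start Z0 = {m0, m3}, add states with every successor in Z. Already a fixed point.
Sat(AF (EG ((q ∧ a) ∧ q))) = {m0, m3}
m1 ∉ Sat(AF (EG ((q ∧ a) ∧ q))) = {m0, m3}, so the formula does not hold at m1.

No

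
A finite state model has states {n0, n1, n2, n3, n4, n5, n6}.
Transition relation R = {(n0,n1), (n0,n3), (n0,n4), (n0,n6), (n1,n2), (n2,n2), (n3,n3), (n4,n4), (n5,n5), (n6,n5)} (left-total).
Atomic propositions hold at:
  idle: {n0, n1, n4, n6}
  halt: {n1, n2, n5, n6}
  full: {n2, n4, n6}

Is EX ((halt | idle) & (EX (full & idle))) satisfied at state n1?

Sat(halt | idle) = {n0, n1, n2, n4, n5, n6}
Sat(full & idle) = {n4, n6}
Sat(EX (full & idle)) = {s : some successor in {n4, n6}} = {n0, n4}
Sat((halt | idle) & (EX (full & idle))) = {n0, n4}
Sat(EX ((halt | idle) & (EX (full & idle)))) = {s : some successor in {n0, n4}} = {n0, n4}
n1 ∉ Sat(EX ((halt | idle) & (EX (full & idle)))) = {n0, n4}, so the formula does not hold at n1.

No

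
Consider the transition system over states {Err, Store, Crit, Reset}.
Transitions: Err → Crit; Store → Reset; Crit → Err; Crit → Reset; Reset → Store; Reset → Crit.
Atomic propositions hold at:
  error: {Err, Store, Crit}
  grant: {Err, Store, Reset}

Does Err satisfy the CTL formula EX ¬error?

No

Sat(¬error) = {Reset}
Sat(EX ¬error) = {s : some successor in {Reset}} = {Store, Crit}
Err ∉ Sat(EX ¬error) = {Store, Crit}, so the formula does not hold at Err.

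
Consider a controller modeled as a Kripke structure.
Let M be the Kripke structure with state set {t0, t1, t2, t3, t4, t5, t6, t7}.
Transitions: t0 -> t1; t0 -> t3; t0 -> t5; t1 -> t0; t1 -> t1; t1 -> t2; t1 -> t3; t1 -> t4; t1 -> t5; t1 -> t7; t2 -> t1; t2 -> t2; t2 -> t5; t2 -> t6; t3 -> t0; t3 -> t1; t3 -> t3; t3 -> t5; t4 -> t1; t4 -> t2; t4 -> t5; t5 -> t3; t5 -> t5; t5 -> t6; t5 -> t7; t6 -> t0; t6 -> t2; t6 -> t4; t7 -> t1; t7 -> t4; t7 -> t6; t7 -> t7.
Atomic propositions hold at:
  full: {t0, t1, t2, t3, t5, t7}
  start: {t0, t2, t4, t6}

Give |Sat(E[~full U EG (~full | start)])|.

3

Sat(~full) = {t4, t6}
Sat(~full | start) = {t0, t2, t4, t6}
EG (~full | start): greatest fixpoint, start Z0 = {t0, t2, t4, t6}, keep only states in Sat with some successor in Z. Z1 = {t2, t4, t6}; fixed.
Sat(EG (~full | start)) = {t2, t4, t6}
E[~full U EG (~full | start)]: least fixpoint, start Z0 = Sat(EG (~full | start)) = {t2, t4, t6}, add states in Sat(~full) with some successor in Z. Already a fixed point.
Sat(E[~full U EG (~full | start)]) = {t2, t4, t6}
|Sat(E[~full U EG (~full | start)])| = |{t2, t4, t6}| = 3.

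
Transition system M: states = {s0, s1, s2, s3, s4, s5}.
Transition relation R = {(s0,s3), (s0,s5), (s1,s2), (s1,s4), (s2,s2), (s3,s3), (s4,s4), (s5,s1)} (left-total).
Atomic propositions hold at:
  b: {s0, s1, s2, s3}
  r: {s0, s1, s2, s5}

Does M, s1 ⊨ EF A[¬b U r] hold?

Sat(¬b) = {s4, s5}
A[¬b U r]: least fixpoint, start Z0 = Sat(r) = {s0, s1, s2, s5}, add states in Sat(¬b) with every successor in Z. Already a fixed point.
Sat(A[¬b U r]) = {s0, s1, s2, s5}
EF A[¬b U r]: least fixpoint, start Z0 = {s0, s1, s2, s5}, add states with some successor in Z. Already a fixed point.
Sat(EF A[¬b U r]) = {s0, s1, s2, s5}
s1 ∈ Sat(EF A[¬b U r]) = {s0, s1, s2, s5}, so the formula holds at s1.

Yes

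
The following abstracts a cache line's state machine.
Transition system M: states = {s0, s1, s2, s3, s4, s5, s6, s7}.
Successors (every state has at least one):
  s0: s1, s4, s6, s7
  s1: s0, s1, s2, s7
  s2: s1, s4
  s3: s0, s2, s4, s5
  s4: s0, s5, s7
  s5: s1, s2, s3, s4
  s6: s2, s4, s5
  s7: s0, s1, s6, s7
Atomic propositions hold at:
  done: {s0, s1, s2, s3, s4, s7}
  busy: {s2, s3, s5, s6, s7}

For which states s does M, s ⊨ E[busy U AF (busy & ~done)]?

{s3, s5, s6, s7}

Sat(~done) = {s5, s6}
Sat(busy & ~done) = {s5, s6}
AF (busy & ~done): least fixpoint, start Z0 = {s5, s6}, add states with every successor in Z. Already a fixed point.
Sat(AF (busy & ~done)) = {s5, s6}
E[busy U AF (busy & ~done)]: least fixpoint, start Z0 = Sat(AF (busy & ~done)) = {s5, s6}, add states in Sat(busy) with some successor in Z. Z1 = {s3, s5, s6, s7}; fixed.
Sat(E[busy U AF (busy & ~done)]) = {s3, s5, s6, s7}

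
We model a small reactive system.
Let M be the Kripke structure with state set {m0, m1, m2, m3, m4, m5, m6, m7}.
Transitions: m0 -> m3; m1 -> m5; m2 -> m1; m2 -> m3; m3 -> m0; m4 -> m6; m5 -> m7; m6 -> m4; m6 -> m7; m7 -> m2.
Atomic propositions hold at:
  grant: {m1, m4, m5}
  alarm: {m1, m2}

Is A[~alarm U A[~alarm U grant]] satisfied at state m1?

Yes

Sat(~alarm) = {m0, m3, m4, m5, m6, m7}
A[~alarm U grant]: least fixpoint, start Z0 = Sat(grant) = {m1, m4, m5}, add states in Sat(~alarm) with every successor in Z. Already a fixed point.
Sat(A[~alarm U grant]) = {m1, m4, m5}
A[~alarm U A[~alarm U grant]]: least fixpoint, start Z0 = Sat(A[~alarm U grant]) = {m1, m4, m5}, add states in Sat(~alarm) with every successor in Z. Already a fixed point.
Sat(A[~alarm U A[~alarm U grant]]) = {m1, m4, m5}
m1 ∈ Sat(A[~alarm U A[~alarm U grant]]) = {m1, m4, m5}, so the formula holds at m1.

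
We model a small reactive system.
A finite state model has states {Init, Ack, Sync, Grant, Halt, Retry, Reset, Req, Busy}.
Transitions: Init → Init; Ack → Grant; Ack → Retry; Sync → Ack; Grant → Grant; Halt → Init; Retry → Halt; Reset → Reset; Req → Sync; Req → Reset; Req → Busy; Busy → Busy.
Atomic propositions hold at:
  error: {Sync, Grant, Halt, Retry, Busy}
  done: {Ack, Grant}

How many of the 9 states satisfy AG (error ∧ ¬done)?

Sat(¬done) = {Init, Sync, Halt, Retry, Reset, Req, Busy}
Sat(error ∧ ¬done) = {Sync, Halt, Retry, Busy}
AG (error ∧ ¬done): greatest fixpoint, start Z0 = {Sync, Halt, Retry, Busy}, keep only states in Sat with every successor in Z. Z1 = {Retry, Busy}; Z2 = {Busy}; fixed.
Sat(AG (error ∧ ¬done)) = {Busy}
|Sat(AG (error ∧ ¬done))| = |{Busy}| = 1.

1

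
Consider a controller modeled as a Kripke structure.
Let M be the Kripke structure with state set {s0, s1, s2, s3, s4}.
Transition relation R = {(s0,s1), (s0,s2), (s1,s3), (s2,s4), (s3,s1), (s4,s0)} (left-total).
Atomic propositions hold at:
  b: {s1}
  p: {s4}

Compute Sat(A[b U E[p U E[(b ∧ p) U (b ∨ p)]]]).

{s1, s4}

Sat(b ∧ p) = ∅
Sat(b ∨ p) = {s1, s4}
E[(b ∧ p) U (b ∨ p)]: least fixpoint, start Z0 = Sat((b ∨ p)) = {s1, s4}, add states in Sat(b ∧ p) with some successor in Z. Already a fixed point.
Sat(E[(b ∧ p) U (b ∨ p)]) = {s1, s4}
E[p U E[(b ∧ p) U (b ∨ p)]]: least fixpoint, start Z0 = Sat(E[(b ∧ p) U (b ∨ p)]) = {s1, s4}, add states in Sat(p) with some successor in Z. Already a fixed point.
Sat(E[p U E[(b ∧ p) U (b ∨ p)]]) = {s1, s4}
A[b U E[p U E[(b ∧ p) U (b ∨ p)]]]: least fixpoint, start Z0 = Sat(E[p U E[(b ∧ p) U (b ∨ p)]]) = {s1, s4}, add states in Sat(b) with every successor in Z. Already a fixed point.
Sat(A[b U E[p U E[(b ∧ p) U (b ∨ p)]]]) = {s1, s4}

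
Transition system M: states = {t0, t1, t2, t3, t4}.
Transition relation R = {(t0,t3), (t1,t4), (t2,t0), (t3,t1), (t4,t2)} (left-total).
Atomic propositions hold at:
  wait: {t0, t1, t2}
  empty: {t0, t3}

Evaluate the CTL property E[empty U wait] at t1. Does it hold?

E[empty U wait]: least fixpoint, start Z0 = Sat(wait) = {t0, t1, t2}, add states in Sat(empty) with some successor in Z. Z1 = {t0, t1, t2, t3}; fixed.
Sat(E[empty U wait]) = {t0, t1, t2, t3}
t1 ∈ Sat(E[empty U wait]) = {t0, t1, t2, t3}, so the formula holds at t1.

Yes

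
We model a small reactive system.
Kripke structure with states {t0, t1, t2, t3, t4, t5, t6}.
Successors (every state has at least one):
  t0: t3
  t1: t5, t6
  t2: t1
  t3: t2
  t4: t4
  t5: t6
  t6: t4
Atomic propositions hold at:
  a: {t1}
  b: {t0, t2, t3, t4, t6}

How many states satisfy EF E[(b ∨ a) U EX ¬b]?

Sat(b ∨ a) = {t0, t1, t2, t3, t4, t6}
Sat(¬b) = {t1, t5}
Sat(EX ¬b) = {s : some successor in {t1, t5}} = {t1, t2}
E[(b ∨ a) U EX ¬b]: least fixpoint, start Z0 = Sat(EX ¬b) = {t1, t2}, add states in Sat(b ∨ a) with some successor in Z. Z1 = {t1, t2, t3}; Z2 = {t0, t1, t2, t3}; fixed.
Sat(E[(b ∨ a) U EX ¬b]) = {t0, t1, t2, t3}
EF E[(b ∨ a) U EX ¬b]: least fixpoint, start Z0 = {t0, t1, t2, t3}, add states with some successor in Z. Already a fixed point.
Sat(EF E[(b ∨ a) U EX ¬b]) = {t0, t1, t2, t3}
|Sat(EF E[(b ∨ a) U EX ¬b])| = |{t0, t1, t2, t3}| = 4.

4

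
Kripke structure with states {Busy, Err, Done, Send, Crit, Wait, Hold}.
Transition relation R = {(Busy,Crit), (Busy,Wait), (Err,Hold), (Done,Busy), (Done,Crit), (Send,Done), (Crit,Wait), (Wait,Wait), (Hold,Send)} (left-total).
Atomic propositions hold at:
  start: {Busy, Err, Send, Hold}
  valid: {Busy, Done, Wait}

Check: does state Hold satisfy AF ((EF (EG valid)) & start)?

Yes

EG valid: greatest fixpoint, start Z0 = {Busy, Done, Wait}, keep only states in Sat with some successor in Z. Already a fixed point.
Sat(EG valid) = {Busy, Done, Wait}
EF (EG valid): least fixpoint, start Z0 = {Busy, Done, Wait}, add states with some successor in Z. Z1 = {Busy, Done, Send, Crit, Wait}; Z2 = {Busy, Done, Send, Crit, Wait, Hold}; Z3 = {Busy, Err, Done, Send, Crit, Wait, Hold}; fixed.
Sat(EF (EG valid)) = {Busy, Err, Done, Send, Crit, Wait, Hold}
Sat((EF (EG valid)) & start) = {Busy, Err, Send, Hold}
AF ((EF (EG valid)) & start): least fixpoint, start Z0 = {Busy, Err, Send, Hold}, add states with every successor in Z. Already a fixed point.
Sat(AF ((EF (EG valid)) & start)) = {Busy, Err, Send, Hold}
Hold ∈ Sat(AF ((EF (EG valid)) & start)) = {Busy, Err, Send, Hold}, so the formula holds at Hold.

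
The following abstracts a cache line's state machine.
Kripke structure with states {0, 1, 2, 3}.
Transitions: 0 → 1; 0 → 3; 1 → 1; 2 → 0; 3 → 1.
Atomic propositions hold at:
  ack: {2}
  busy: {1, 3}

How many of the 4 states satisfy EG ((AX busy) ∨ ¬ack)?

Sat(AX busy) = {s : every successor in {1, 3}} = {0, 1, 3}
Sat(¬ack) = {0, 1, 3}
Sat((AX busy) ∨ ¬ack) = {0, 1, 3}
EG ((AX busy) ∨ ¬ack): greatest fixpoint, start Z0 = {0, 1, 3}, keep only states in Sat with some successor in Z. Already a fixed point.
Sat(EG ((AX busy) ∨ ¬ack)) = {0, 1, 3}
|Sat(EG ((AX busy) ∨ ¬ack))| = |{0, 1, 3}| = 3.

3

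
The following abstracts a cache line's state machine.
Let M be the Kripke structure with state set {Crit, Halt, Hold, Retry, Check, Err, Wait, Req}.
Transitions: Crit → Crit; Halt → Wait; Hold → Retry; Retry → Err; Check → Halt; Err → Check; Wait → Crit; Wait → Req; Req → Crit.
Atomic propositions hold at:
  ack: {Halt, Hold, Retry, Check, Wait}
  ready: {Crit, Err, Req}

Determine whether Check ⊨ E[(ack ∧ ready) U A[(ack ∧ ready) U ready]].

No

Sat(ack ∧ ready) = ∅
A[(ack ∧ ready) U ready]: least fixpoint, start Z0 = Sat(ready) = {Crit, Err, Req}, add states in Sat(ack ∧ ready) with every successor in Z. Already a fixed point.
Sat(A[(ack ∧ ready) U ready]) = {Crit, Err, Req}
E[(ack ∧ ready) U A[(ack ∧ ready) U ready]]: least fixpoint, start Z0 = Sat(A[(ack ∧ ready) U ready]) = {Crit, Err, Req}, add states in Sat(ack ∧ ready) with some successor in Z. Already a fixed point.
Sat(E[(ack ∧ ready) U A[(ack ∧ ready) U ready]]) = {Crit, Err, Req}
Check ∉ Sat(E[(ack ∧ ready) U A[(ack ∧ ready) U ready]]) = {Crit, Err, Req}, so the formula does not hold at Check.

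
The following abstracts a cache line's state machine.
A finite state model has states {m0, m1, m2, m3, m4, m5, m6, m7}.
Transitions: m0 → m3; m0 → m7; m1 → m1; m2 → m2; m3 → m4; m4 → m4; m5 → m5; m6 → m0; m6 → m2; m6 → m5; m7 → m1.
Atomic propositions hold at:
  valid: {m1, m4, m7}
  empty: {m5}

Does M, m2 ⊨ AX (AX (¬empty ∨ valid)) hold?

Sat(¬empty) = {m0, m1, m2, m3, m4, m6, m7}
Sat(¬empty ∨ valid) = {m0, m1, m2, m3, m4, m6, m7}
Sat(AX (¬empty ∨ valid)) = {s : every successor in {m0, m1, m2, m3, m4, m6, m7}} = {m0, m1, m2, m3, m4, m7}
Sat(AX (AX (¬empty ∨ valid))) = {s : every successor in {m0, m1, m2, m3, m4, m7}} = {m0, m1, m2, m3, m4, m7}
m2 ∈ Sat(AX (AX (¬empty ∨ valid))) = {m0, m1, m2, m3, m4, m7}, so the formula holds at m2.

Yes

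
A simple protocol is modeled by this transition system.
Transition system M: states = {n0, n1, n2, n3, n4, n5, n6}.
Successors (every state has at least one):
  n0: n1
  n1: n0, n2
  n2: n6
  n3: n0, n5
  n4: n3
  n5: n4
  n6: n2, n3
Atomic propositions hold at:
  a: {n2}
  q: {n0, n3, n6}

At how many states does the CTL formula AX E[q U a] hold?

1

E[q U a]: least fixpoint, start Z0 = Sat(a) = {n2}, add states in Sat(q) with some successor in Z. Z1 = {n2, n6}; fixed.
Sat(E[q U a]) = {n2, n6}
Sat(AX E[q U a]) = {s : every successor in {n2, n6}} = {n2}
|Sat(AX E[q U a])| = |{n2}| = 1.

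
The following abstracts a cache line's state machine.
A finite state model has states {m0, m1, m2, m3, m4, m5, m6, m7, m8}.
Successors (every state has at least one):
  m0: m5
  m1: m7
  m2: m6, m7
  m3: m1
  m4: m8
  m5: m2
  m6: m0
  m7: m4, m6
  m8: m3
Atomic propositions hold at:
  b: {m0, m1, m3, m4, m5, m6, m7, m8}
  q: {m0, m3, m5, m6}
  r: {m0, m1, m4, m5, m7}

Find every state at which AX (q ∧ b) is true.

Sat(q ∧ b) = {m0, m3, m5, m6}
Sat(AX (q ∧ b)) = {s : every successor in {m0, m3, m5, m6}} = {m0, m6, m8}

{m0, m6, m8}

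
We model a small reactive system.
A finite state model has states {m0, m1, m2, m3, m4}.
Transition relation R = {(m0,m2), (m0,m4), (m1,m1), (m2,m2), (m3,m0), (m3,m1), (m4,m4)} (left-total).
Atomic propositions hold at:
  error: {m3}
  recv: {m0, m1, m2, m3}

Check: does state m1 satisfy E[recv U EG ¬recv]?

No

Sat(¬recv) = {m4}
EG ¬recv: greatest fixpoint, start Z0 = {m4}, keep only states in Sat with some successor in Z. Already a fixed point.
Sat(EG ¬recv) = {m4}
E[recv U EG ¬recv]: least fixpoint, start Z0 = Sat(EG ¬recv) = {m4}, add states in Sat(recv) with some successor in Z. Z1 = {m0, m4}; Z2 = {m0, m3, m4}; fixed.
Sat(E[recv U EG ¬recv]) = {m0, m3, m4}
m1 ∉ Sat(E[recv U EG ¬recv]) = {m0, m3, m4}, so the formula does not hold at m1.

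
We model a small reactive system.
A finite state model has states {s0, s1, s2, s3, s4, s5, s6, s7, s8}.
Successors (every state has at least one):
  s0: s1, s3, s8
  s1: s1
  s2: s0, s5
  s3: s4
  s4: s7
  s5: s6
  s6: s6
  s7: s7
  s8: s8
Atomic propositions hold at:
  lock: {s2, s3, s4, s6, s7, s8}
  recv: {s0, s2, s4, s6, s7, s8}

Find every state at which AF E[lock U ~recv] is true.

Sat(~recv) = {s1, s3, s5}
E[lock U ~recv]: least fixpoint, start Z0 = Sat(~recv) = {s1, s3, s5}, add states in Sat(lock) with some successor in Z. Z1 = {s1, s2, s3, s5}; fixed.
Sat(E[lock U ~recv]) = {s1, s2, s3, s5}
AF E[lock U ~recv]: least fixpoint, start Z0 = {s1, s2, s3, s5}, add states with every successor in Z. Already a fixed point.
Sat(AF E[lock U ~recv]) = {s1, s2, s3, s5}

{s1, s2, s3, s5}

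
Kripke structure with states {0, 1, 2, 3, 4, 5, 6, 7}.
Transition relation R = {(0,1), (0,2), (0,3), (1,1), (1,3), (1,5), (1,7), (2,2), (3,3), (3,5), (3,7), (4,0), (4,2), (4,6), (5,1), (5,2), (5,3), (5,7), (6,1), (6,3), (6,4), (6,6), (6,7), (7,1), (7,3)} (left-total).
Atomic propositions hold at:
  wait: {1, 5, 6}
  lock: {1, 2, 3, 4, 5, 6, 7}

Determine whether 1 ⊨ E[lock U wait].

Yes

E[lock U wait]: least fixpoint, start Z0 = Sat(wait) = {1, 5, 6}, add states in Sat(lock) with some successor in Z. Z1 = {1, 3, 4, 5, 6, 7}; fixed.
Sat(E[lock U wait]) = {1, 3, 4, 5, 6, 7}
1 ∈ Sat(E[lock U wait]) = {1, 3, 4, 5, 6, 7}, so the formula holds at 1.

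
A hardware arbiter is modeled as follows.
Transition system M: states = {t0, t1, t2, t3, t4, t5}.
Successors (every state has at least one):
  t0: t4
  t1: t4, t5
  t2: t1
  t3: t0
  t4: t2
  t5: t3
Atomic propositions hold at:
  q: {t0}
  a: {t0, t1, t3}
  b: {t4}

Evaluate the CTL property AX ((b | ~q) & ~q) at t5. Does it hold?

Yes

Sat(~q) = {t1, t2, t3, t4, t5}
Sat(b | ~q) = {t1, t2, t3, t4, t5}
Sat((b | ~q) & ~q) = {t1, t2, t3, t4, t5}
Sat(AX ((b | ~q) & ~q)) = {s : every successor in {t1, t2, t3, t4, t5}} = {t0, t1, t2, t4, t5}
t5 ∈ Sat(AX ((b | ~q) & ~q)) = {t0, t1, t2, t4, t5}, so the formula holds at t5.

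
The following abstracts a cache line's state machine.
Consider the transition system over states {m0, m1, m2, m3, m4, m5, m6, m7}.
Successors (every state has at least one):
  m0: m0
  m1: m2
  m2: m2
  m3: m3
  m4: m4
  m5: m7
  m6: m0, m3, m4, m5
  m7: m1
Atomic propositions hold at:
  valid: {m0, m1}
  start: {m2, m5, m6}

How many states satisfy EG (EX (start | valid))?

Sat(start | valid) = {m0, m1, m2, m5, m6}
Sat(EX (start | valid)) = {s : some successor in {m0, m1, m2, m5, m6}} = {m0, m1, m2, m6, m7}
EG (EX (start | valid)): greatest fixpoint, start Z0 = {m0, m1, m2, m6, m7}, keep only states in Sat with some successor in Z. Already a fixed point.
Sat(EG (EX (start | valid))) = {m0, m1, m2, m6, m7}
|Sat(EG (EX (start | valid)))| = |{m0, m1, m2, m6, m7}| = 5.

5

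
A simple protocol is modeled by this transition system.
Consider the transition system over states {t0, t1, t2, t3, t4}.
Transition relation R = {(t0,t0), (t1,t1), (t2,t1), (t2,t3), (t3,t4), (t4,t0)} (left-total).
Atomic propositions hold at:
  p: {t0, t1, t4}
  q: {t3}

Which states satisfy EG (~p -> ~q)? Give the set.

{t0, t1, t2, t4}

Sat(~p) = {t2, t3}
Sat(~q) = {t0, t1, t2, t4}
Sat(~p -> ~q) = {t0, t1, t2, t4}
EG (~p -> ~q): greatest fixpoint, start Z0 = {t0, t1, t2, t4}, keep only states in Sat with some successor in Z. Already a fixed point.
Sat(EG (~p -> ~q)) = {t0, t1, t2, t4}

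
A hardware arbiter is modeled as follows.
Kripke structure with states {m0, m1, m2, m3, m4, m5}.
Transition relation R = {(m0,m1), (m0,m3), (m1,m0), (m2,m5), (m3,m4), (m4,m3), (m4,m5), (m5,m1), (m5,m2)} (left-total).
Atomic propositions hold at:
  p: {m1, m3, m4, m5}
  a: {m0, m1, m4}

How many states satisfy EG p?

EG p: greatest fixpoint, start Z0 = {m1, m3, m4, m5}, keep only states in Sat with some successor in Z. Z1 = {m3, m4, m5}; Z2 = {m3, m4}; fixed.
Sat(EG p) = {m3, m4}
|Sat(EG p)| = |{m3, m4}| = 2.

2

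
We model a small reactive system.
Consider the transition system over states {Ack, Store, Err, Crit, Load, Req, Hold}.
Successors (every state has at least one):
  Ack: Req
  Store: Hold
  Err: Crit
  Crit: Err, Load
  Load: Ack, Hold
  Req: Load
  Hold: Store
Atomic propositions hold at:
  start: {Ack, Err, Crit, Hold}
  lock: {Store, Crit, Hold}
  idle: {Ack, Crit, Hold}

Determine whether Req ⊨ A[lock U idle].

No

A[lock U idle]: least fixpoint, start Z0 = Sat(idle) = {Ack, Crit, Hold}, add states in Sat(lock) with every successor in Z. Z1 = {Ack, Store, Crit, Hold}; fixed.
Sat(A[lock U idle]) = {Ack, Store, Crit, Hold}
Req ∉ Sat(A[lock U idle]) = {Ack, Store, Crit, Hold}, so the formula does not hold at Req.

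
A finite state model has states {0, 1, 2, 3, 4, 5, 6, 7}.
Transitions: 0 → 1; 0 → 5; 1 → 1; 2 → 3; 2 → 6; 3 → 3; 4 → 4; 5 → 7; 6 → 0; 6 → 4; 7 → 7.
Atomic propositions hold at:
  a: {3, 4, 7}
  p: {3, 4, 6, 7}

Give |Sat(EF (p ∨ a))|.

7

Sat(p ∨ a) = {3, 4, 6, 7}
EF (p ∨ a): least fixpoint, start Z0 = {3, 4, 6, 7}, add states with some successor in Z. Z1 = {2, 3, 4, 5, 6, 7}; Z2 = {0, 2, 3, 4, 5, 6, 7}; fixed.
Sat(EF (p ∨ a)) = {0, 2, 3, 4, 5, 6, 7}
|Sat(EF (p ∨ a))| = |{0, 2, 3, 4, 5, 6, 7}| = 7.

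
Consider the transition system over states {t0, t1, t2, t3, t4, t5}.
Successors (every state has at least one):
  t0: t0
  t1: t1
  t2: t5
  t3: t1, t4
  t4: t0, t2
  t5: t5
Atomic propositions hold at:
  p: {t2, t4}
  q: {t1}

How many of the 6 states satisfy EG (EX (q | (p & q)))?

2

Sat(p & q) = ∅
Sat(q | (p & q)) = {t1}
Sat(EX (q | (p & q))) = {s : some successor in {t1}} = {t1, t3}
EG (EX (q | (p & q))): greatest fixpoint, start Z0 = {t1, t3}, keep only states in Sat with some successor in Z. Already a fixed point.
Sat(EG (EX (q | (p & q)))) = {t1, t3}
|Sat(EG (EX (q | (p & q))))| = |{t1, t3}| = 2.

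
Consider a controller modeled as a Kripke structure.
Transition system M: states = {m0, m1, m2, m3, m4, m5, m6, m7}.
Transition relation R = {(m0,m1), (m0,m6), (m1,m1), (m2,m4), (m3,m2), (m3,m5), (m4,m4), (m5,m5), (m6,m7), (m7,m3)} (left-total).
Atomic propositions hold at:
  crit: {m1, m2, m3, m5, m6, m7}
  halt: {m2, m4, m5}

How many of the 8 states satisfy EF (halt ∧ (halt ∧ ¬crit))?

6

Sat(¬crit) = {m0, m4}
Sat(halt ∧ ¬crit) = {m4}
Sat(halt ∧ (halt ∧ ¬crit)) = {m4}
EF (halt ∧ (halt ∧ ¬crit)): least fixpoint, start Z0 = {m4}, add states with some successor in Z. Z1 = {m2, m4}; Z2 = {m2, m3, m4}; Z3 = {m2, m3, m4, m7}; Z4 = {m2, m3, m4, m6, m7}; Z5 = {m0, m2, m3, m4, m6, m7}; fixed.
Sat(EF (halt ∧ (halt ∧ ¬crit))) = {m0, m2, m3, m4, m6, m7}
|Sat(EF (halt ∧ (halt ∧ ¬crit)))| = |{m0, m2, m3, m4, m6, m7}| = 6.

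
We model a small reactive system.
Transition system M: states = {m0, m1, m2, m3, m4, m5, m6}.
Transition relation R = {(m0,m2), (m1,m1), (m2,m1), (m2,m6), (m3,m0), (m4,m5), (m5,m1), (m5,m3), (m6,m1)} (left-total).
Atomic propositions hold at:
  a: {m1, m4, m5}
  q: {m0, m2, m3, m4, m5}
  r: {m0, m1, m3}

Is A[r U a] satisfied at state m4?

Yes

A[r U a]: least fixpoint, start Z0 = Sat(a) = {m1, m4, m5}, add states in Sat(r) with every successor in Z. Already a fixed point.
Sat(A[r U a]) = {m1, m4, m5}
m4 ∈ Sat(A[r U a]) = {m1, m4, m5}, so the formula holds at m4.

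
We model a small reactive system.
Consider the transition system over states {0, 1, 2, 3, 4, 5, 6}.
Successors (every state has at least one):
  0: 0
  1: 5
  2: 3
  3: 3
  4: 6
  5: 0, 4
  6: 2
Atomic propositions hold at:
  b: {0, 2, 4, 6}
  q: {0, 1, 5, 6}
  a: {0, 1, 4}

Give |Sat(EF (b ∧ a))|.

4

Sat(b ∧ a) = {0, 4}
EF (b ∧ a): least fixpoint, start Z0 = {0, 4}, add states with some successor in Z. Z1 = {0, 4, 5}; Z2 = {0, 1, 4, 5}; fixed.
Sat(EF (b ∧ a)) = {0, 1, 4, 5}
|Sat(EF (b ∧ a))| = |{0, 1, 4, 5}| = 4.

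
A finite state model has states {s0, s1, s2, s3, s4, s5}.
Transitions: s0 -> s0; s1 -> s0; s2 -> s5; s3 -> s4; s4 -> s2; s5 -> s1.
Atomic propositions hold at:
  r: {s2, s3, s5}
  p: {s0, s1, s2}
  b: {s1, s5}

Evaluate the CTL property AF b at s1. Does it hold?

AF b: least fixpoint, start Z0 = {s1, s5}, add states with every successor in Z. Z1 = {s1, s2, s5}; Z2 = {s1, s2, s4, s5}; Z3 = {s1, s2, s3, s4, s5}; fixed.
Sat(AF b) = {s1, s2, s3, s4, s5}
s1 ∈ Sat(AF b) = {s1, s2, s3, s4, s5}, so the formula holds at s1.

Yes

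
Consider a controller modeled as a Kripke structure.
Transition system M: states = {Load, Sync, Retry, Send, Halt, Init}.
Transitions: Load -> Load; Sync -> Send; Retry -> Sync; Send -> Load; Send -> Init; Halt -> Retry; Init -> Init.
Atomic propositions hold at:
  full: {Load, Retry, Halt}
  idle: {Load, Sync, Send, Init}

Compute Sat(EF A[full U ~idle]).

Sat(~idle) = {Retry, Halt}
A[full U ~idle]: least fixpoint, start Z0 = Sat(~idle) = {Retry, Halt}, add states in Sat(full) with every successor in Z. Already a fixed point.
Sat(A[full U ~idle]) = {Retry, Halt}
EF A[full U ~idle]: least fixpoint, start Z0 = {Retry, Halt}, add states with some successor in Z. Already a fixed point.
Sat(EF A[full U ~idle]) = {Retry, Halt}

{Retry, Halt}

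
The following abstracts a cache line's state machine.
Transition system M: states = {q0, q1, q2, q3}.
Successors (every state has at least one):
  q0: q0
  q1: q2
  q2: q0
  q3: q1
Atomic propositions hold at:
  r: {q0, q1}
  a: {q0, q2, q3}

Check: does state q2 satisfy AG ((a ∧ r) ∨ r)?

Sat(a ∧ r) = {q0}
Sat((a ∧ r) ∨ r) = {q0, q1}
AG ((a ∧ r) ∨ r): greatest fixpoint, start Z0 = {q0, q1}, keep only states in Sat with every successor in Z. Z1 = {q0}; fixed.
Sat(AG ((a ∧ r) ∨ r)) = {q0}
q2 ∉ Sat(AG ((a ∧ r) ∨ r)) = {q0}, so the formula does not hold at q2.

No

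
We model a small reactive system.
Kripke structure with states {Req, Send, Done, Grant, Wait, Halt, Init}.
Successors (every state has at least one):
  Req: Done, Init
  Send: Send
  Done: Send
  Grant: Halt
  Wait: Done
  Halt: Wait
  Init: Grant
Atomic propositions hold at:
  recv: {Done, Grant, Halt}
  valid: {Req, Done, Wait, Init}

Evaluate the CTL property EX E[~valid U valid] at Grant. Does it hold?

Sat(~valid) = {Send, Grant, Halt}
E[~valid U valid]: least fixpoint, start Z0 = Sat(valid) = {Req, Done, Wait, Init}, add states in Sat(~valid) with some successor in Z. Z1 = {Req, Done, Wait, Halt, Init}; Z2 = {Req, Done, Grant, Wait, Halt, Init}; fixed.
Sat(E[~valid U valid]) = {Req, Done, Grant, Wait, Halt, Init}
Sat(EX E[~valid U valid]) = {s : some successor in {Req, Done, Grant, Wait, Halt, Init}} = {Req, Grant, Wait, Halt, Init}
Grant ∈ Sat(EX E[~valid U valid]) = {Req, Grant, Wait, Halt, Init}, so the formula holds at Grant.

Yes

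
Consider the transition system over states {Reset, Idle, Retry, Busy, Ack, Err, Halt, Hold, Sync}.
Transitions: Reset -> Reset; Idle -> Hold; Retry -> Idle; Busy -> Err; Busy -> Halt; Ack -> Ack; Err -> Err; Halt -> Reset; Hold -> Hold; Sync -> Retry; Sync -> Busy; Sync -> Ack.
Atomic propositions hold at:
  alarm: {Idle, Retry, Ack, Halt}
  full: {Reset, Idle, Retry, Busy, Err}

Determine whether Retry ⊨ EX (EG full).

No

EG full: greatest fixpoint, start Z0 = {Reset, Idle, Retry, Busy, Err}, keep only states in Sat with some successor in Z. Z1 = {Reset, Retry, Busy, Err}; Z2 = {Reset, Busy, Err}; fixed.
Sat(EG full) = {Reset, Busy, Err}
Sat(EX (EG full)) = {s : some successor in {Reset, Busy, Err}} = {Reset, Busy, Err, Halt, Sync}
Retry ∉ Sat(EX (EG full)) = {Reset, Busy, Err, Halt, Sync}, so the formula does not hold at Retry.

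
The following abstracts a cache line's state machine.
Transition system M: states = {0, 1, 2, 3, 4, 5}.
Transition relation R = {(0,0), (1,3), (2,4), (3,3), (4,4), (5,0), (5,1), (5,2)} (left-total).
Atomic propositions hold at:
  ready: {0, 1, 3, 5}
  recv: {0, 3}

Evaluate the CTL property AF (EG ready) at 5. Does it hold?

Yes

EG ready: greatest fixpoint, start Z0 = {0, 1, 3, 5}, keep only states in Sat with some successor in Z. Already a fixed point.
Sat(EG ready) = {0, 1, 3, 5}
AF (EG ready): least fixpoint, start Z0 = {0, 1, 3, 5}, add states with every successor in Z. Already a fixed point.
Sat(AF (EG ready)) = {0, 1, 3, 5}
5 ∈ Sat(AF (EG ready)) = {0, 1, 3, 5}, so the formula holds at 5.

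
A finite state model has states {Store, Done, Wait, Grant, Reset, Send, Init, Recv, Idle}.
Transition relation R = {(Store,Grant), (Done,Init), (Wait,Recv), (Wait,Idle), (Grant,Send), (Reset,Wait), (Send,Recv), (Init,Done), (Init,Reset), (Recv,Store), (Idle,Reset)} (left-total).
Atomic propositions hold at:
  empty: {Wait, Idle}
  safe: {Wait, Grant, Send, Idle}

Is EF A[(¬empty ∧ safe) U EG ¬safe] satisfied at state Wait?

No

Sat(¬empty) = {Store, Done, Grant, Reset, Send, Init, Recv}
Sat(¬empty ∧ safe) = {Grant, Send}
Sat(¬safe) = {Store, Done, Reset, Init, Recv}
EG ¬safe: greatest fixpoint, start Z0 = {Store, Done, Reset, Init, Recv}, keep only states in Sat with some successor in Z. Z1 = {Done, Init, Recv}; Z2 = {Done, Init}; fixed.
Sat(EG ¬safe) = {Done, Init}
A[(¬empty ∧ safe) U EG ¬safe]: least fixpoint, start Z0 = Sat(EG ¬safe) = {Done, Init}, add states in Sat(¬empty ∧ safe) with every successor in Z. Already a fixed point.
Sat(A[(¬empty ∧ safe) U EG ¬safe]) = {Done, Init}
EF A[(¬empty ∧ safe) U EG ¬safe]: least fixpoint, start Z0 = {Done, Init}, add states with some successor in Z. Already a fixed point.
Sat(EF A[(¬empty ∧ safe) U EG ¬safe]) = {Done, Init}
Wait ∉ Sat(EF A[(¬empty ∧ safe) U EG ¬safe]) = {Done, Init}, so the formula does not hold at Wait.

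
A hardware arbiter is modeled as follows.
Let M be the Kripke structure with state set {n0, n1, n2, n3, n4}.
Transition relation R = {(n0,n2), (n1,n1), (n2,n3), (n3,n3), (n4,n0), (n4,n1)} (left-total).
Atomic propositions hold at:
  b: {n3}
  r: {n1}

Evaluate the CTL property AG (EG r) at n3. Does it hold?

EG r: greatest fixpoint, start Z0 = {n1}, keep only states in Sat with some successor in Z. Already a fixed point.
Sat(EG r) = {n1}
AG (EG r): greatest fixpoint, start Z0 = {n1}, keep only states in Sat with every successor in Z. Already a fixed point.
Sat(AG (EG r)) = {n1}
n3 ∉ Sat(AG (EG r)) = {n1}, so the formula does not hold at n3.

No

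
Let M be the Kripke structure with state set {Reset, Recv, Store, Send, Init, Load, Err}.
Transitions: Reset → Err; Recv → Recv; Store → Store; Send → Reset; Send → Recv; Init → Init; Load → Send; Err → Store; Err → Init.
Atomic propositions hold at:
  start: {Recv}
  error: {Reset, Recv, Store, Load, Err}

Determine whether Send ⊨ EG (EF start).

Yes

EF start: least fixpoint, start Z0 = {Recv}, add states with some successor in Z. Z1 = {Recv, Send}; Z2 = {Recv, Send, Load}; fixed.
Sat(EF start) = {Recv, Send, Load}
EG (EF start): greatest fixpoint, start Z0 = {Recv, Send, Load}, keep only states in Sat with some successor in Z. Already a fixed point.
Sat(EG (EF start)) = {Recv, Send, Load}
Send ∈ Sat(EG (EF start)) = {Recv, Send, Load}, so the formula holds at Send.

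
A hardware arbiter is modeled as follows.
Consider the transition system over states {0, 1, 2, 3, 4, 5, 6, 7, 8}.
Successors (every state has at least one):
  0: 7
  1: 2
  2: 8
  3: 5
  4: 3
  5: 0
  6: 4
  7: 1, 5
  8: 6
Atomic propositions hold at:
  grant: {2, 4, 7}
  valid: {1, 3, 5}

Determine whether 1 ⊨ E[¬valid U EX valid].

Sat(¬valid) = {0, 2, 4, 6, 7, 8}
Sat(EX valid) = {s : some successor in {1, 3, 5}} = {3, 4, 7}
E[¬valid U EX valid]: least fixpoint, start Z0 = Sat(EX valid) = {3, 4, 7}, add states in Sat(¬valid) with some successor in Z. Z1 = {0, 3, 4, 6, 7}; Z2 = {0, 3, 4, 6, 7, 8}; Z3 = {0, 2, 3, 4, 6, 7, 8}; fixed.
Sat(E[¬valid U EX valid]) = {0, 2, 3, 4, 6, 7, 8}
1 ∉ Sat(E[¬valid U EX valid]) = {0, 2, 3, 4, 6, 7, 8}, so the formula does not hold at 1.

No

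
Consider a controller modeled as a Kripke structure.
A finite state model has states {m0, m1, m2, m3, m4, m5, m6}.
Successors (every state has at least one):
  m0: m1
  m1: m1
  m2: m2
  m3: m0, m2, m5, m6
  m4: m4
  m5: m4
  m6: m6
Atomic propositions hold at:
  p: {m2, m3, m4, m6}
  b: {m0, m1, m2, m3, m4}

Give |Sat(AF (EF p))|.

5

EF p: least fixpoint, start Z0 = {m2, m3, m4, m6}, add states with some successor in Z. Z1 = {m2, m3, m4, m5, m6}; fixed.
Sat(EF p) = {m2, m3, m4, m5, m6}
AF (EF p): least fixpoint, start Z0 = {m2, m3, m4, m5, m6}, add states with every successor in Z. Already a fixed point.
Sat(AF (EF p)) = {m2, m3, m4, m5, m6}
|Sat(AF (EF p))| = |{m2, m3, m4, m5, m6}| = 5.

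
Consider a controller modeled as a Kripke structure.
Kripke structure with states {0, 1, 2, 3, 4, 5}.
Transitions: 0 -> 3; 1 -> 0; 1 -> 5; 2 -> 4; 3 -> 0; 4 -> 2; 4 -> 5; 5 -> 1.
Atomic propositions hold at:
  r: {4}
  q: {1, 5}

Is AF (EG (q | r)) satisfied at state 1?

Sat(q | r) = {1, 4, 5}
EG (q | r): greatest fixpoint, start Z0 = {1, 4, 5}, keep only states in Sat with some successor in Z. Already a fixed point.
Sat(EG (q | r)) = {1, 4, 5}
AF (EG (q | r)): least fixpoint, start Z0 = {1, 4, 5}, add states with every successor in Z. Z1 = {1, 2, 4, 5}; fixed.
Sat(AF (EG (q | r))) = {1, 2, 4, 5}
1 ∈ Sat(AF (EG (q | r))) = {1, 2, 4, 5}, so the formula holds at 1.

Yes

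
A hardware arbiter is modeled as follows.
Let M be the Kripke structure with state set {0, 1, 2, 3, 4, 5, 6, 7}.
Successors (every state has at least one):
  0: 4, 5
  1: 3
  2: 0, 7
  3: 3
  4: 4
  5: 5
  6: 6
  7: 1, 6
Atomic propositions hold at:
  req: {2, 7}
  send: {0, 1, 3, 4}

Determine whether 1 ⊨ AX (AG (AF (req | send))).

Sat(req | send) = {0, 1, 2, 3, 4, 7}
AF (req | send): least fixpoint, start Z0 = {0, 1, 2, 3, 4, 7}, add states with every successor in Z. Already a fixed point.
Sat(AF (req | send)) = {0, 1, 2, 3, 4, 7}
AG (AF (req | send)): greatest fixpoint, start Z0 = {0, 1, 2, 3, 4, 7}, keep only states in Sat with every successor in Z. Z1 = {1, 2, 3, 4}; Z2 = {1, 3, 4}; fixed.
Sat(AG (AF (req | send))) = {1, 3, 4}
Sat(AX (AG (AF (req | send)))) = {s : every successor in {1, 3, 4}} = {1, 3, 4}
1 ∈ Sat(AX (AG (AF (req | send)))) = {1, 3, 4}, so the formula holds at 1.

Yes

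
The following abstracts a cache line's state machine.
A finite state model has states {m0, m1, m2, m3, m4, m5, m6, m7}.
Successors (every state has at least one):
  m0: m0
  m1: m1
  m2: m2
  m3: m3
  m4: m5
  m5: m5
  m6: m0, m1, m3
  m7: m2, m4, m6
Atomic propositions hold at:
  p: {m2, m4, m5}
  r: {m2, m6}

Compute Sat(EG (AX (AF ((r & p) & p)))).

{m2}

Sat(r & p) = {m2}
Sat((r & p) & p) = {m2}
AF ((r & p) & p): least fixpoint, start Z0 = {m2}, add states with every successor in Z. Already a fixed point.
Sat(AF ((r & p) & p)) = {m2}
Sat(AX (AF ((r & p) & p))) = {s : every successor in {m2}} = {m2}
EG (AX (AF ((r & p) & p))): greatest fixpoint, start Z0 = {m2}, keep only states in Sat with some successor in Z. Already a fixed point.
Sat(EG (AX (AF ((r & p) & p)))) = {m2}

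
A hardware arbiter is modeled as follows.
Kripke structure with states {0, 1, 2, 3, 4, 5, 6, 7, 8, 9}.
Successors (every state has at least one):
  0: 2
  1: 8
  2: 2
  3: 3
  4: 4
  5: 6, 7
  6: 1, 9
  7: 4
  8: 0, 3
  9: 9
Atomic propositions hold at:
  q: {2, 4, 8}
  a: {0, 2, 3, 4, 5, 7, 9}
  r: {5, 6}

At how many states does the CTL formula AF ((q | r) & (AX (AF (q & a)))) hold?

4

Sat(q | r) = {2, 4, 5, 6, 8}
Sat(q & a) = {2, 4}
AF (q & a): least fixpoint, start Z0 = {2, 4}, add states with every successor in Z. Z1 = {0, 2, 4, 7}; fixed.
Sat(AF (q & a)) = {0, 2, 4, 7}
Sat(AX (AF (q & a))) = {s : every successor in {0, 2, 4, 7}} = {0, 2, 4, 7}
Sat((q | r) & (AX (AF (q & a)))) = {2, 4}
AF ((q | r) & (AX (AF (q & a)))): least fixpoint, start Z0 = {2, 4}, add states with every successor in Z. Z1 = {0, 2, 4, 7}; fixed.
Sat(AF ((q | r) & (AX (AF (q & a))))) = {0, 2, 4, 7}
|Sat(AF ((q | r) & (AX (AF (q & a)))))| = |{0, 2, 4, 7}| = 4.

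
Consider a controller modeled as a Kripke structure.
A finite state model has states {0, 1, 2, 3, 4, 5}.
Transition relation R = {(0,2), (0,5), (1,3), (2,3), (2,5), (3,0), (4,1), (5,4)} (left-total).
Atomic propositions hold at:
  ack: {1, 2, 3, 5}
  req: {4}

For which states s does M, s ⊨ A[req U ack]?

{1, 2, 3, 4, 5}

A[req U ack]: least fixpoint, start Z0 = Sat(ack) = {1, 2, 3, 5}, add states in Sat(req) with every successor in Z. Z1 = {1, 2, 3, 4, 5}; fixed.
Sat(A[req U ack]) = {1, 2, 3, 4, 5}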